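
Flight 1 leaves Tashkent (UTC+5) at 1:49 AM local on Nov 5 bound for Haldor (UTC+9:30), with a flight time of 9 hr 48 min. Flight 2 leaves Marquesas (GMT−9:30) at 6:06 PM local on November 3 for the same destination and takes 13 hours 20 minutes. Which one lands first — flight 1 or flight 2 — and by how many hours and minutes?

Flight 1 in UTC: 1:49 AM − 5:00 = 8:49 PM on Nov 4.
+9 hours 48 minutes → arrive 6:37 AM UTC on Nov 5.
Flight 2 in UTC: 6:06 PM + 9:30 = 3:36 AM on Nov 4.
+13 hours 20 minutes → arrive 4:56 PM UTC on Nov 4.
Flight 2 lands earlier by 13 hours 41 minutes.

the second, by 13 hours 41 minutes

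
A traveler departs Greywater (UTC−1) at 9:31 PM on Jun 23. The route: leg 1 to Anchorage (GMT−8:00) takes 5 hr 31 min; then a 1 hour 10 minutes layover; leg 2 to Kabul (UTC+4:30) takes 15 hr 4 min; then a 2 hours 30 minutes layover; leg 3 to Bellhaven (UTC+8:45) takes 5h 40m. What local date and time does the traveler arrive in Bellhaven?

1:11 PM on June 25

Convert departure to UTC: 9:31 PM + 1:00 = 10:31 PM UTC on Jun 23.
Add 5 hours 31 minutes leg 1 → 4:02 AM UTC (Jun 24).
Add 1 hour and 10 minutes layover in Anchorage → 5:12 AM UTC.
Add 15 hours and 4 minutes leg 2 → 8:16 PM UTC.
Add 2 hours and 30 minutes layover in Kabul → 10:46 PM UTC.
Add 5 hours 40 minutes leg 3 → 4:26 AM UTC (Jun 25).
Bellhaven is UTC+8:45, so local arrival = 4:26 AM + 8:45 = 1:11 PM on Jun 25.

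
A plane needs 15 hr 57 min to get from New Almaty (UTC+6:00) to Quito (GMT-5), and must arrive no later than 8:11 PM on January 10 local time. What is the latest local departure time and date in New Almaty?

3:14 PM on January 10

Target arrival in UTC: 8:11 PM + 5:00 = 1:11 AM on Jan 11.
Subtract 15 hours and 57 minutes → departure 9:14 AM UTC on Jan 10.
New Almaty is UTC+6:00: 9:14 AM + 6:00 = 3:14 PM on Jan 10.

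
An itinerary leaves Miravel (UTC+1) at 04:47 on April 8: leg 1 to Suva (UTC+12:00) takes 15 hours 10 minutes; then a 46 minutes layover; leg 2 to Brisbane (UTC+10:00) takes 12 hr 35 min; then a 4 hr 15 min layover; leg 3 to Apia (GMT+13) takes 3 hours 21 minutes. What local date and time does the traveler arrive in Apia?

Convert departure to UTC: 04:47 − 1:00 = 03:47 UTC on Apr 8.
Add 15 hours 10 minutes leg 1 → 18:57 UTC.
Add 46 minutes layover in Suva → 19:43 UTC.
Add 12 hours and 35 minutes leg 2 → 08:18 UTC (Apr 9).
Add 4 hours 15 minutes layover in Brisbane → 12:33 UTC.
Add 3 hours and 21 minutes leg 3 → 15:54 UTC.
Apia is UTC+13:00, so local arrival = 15:54 + 13:00 = 04:54 on Apr 10.

04:54 on April 10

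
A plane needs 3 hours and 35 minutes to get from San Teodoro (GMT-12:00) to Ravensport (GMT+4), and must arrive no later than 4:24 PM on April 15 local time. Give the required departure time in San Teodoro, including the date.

Target arrival in UTC: 4:24 PM − 4:00 = 12:24 PM on Apr 15.
Subtract 3 hours and 35 minutes → departure 8:49 AM UTC on Apr 15.
San Teodoro is UTC−12:00: 8:49 AM − 12:00 = 8:49 PM on Apr 14.

8:49 PM on Apr 14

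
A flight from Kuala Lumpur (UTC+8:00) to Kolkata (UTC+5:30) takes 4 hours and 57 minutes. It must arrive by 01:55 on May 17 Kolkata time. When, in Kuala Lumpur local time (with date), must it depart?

Target arrival in UTC: 01:55 − 5:30 = 20:25 on May 16.
Subtract 4 hours 57 minutes → departure 15:28 UTC on May 16.
Kuala Lumpur is UTC+8:00: 15:28 + 8:00 = 23:28 on May 16.

23:28 on May 16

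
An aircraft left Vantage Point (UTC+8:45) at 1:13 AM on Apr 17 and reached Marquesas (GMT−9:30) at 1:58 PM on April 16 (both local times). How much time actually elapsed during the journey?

7 hours

Departure in UTC: 1:13 AM − 8:45 = 4:28 PM on Apr 16.
Arrival in UTC: 1:58 PM + 9:30 = 11:28 PM on Apr 16.
Elapsed = 11:28 PM − 4:28 PM = 7 hours.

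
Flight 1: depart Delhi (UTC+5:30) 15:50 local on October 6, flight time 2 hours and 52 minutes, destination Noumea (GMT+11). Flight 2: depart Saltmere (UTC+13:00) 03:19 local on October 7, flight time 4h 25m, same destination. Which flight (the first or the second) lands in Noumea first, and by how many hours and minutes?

the first, by 5 hours 32 minutes

Flight 1 in UTC: 15:50 − 5:30 = 10:20 on Oct 6.
+2 hours and 52 minutes → arrive 13:12 UTC on Oct 6.
Flight 2 in UTC: 03:19 − 13:00 = 14:19 on Oct 6.
+4 hours and 25 minutes → arrive 18:44 UTC on Oct 6.
Flight 1 lands earlier by 5 hours 32 minutes.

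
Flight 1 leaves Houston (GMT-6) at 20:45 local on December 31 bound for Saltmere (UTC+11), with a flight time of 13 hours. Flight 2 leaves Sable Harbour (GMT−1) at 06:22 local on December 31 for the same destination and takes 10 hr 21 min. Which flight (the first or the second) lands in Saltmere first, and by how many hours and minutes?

the second, by 22 hours 2 minutes

Flight 1 in UTC: 20:45 + 6:00 = 02:45 on Jan 1.
+13 hours → arrive 15:45 UTC on Jan 1.
Flight 2 in UTC: 06:22 + 1:00 = 07:22 on Dec 31.
+10 hours and 21 minutes → arrive 17:43 UTC on Dec 31.
Flight 2 lands earlier by 22 hours 2 minutes.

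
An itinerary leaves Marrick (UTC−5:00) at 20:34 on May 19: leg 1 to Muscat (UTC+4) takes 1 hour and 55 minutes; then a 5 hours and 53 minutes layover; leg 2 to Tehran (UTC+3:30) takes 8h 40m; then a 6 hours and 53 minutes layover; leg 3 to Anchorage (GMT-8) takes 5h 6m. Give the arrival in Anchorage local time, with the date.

Convert departure to UTC: 20:34 + 5:00 = 01:34 UTC on May 20.
Add 1 hour and 55 minutes leg 1 → 03:29 UTC.
Add 5 hours 53 minutes layover in Muscat → 09:22 UTC.
Add 8 hours and 40 minutes leg 2 → 18:02 UTC.
Add 6 hours 53 minutes layover in Tehran → 00:55 UTC (May 21).
Add 5 hours 6 minutes leg 3 → 06:01 UTC.
Anchorage is UTC−8:00, so local arrival = 06:01 − 8:00 = 22:01 on May 20.

22:01 on May 20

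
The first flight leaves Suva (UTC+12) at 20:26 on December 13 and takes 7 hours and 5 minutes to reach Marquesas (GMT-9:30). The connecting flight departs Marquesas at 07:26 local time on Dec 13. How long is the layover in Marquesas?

1 hour 25 minutes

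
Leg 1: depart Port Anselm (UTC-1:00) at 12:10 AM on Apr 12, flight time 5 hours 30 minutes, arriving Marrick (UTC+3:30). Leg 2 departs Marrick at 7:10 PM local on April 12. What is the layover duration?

9 hours

Convert departure to UTC: 12:10 AM + 1:00 = 1:10 AM UTC on Apr 12.
Add 5 hours and 30 minutes flight time → 6:40 AM UTC.
Marrick is UTC+3:30, so local arrival = 6:40 AM + 3:30 = 10:10 AM on Apr 12.
Layover = 7:10 PM − 10:10 AM = 9 hours.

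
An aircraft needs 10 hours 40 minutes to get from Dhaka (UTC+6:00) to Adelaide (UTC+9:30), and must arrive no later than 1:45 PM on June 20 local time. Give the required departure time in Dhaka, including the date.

Target arrival in UTC: 1:45 PM − 9:30 = 4:15 AM on Jun 20.
Subtract 10 hours 40 minutes → departure 5:35 PM UTC on Jun 19.
Dhaka is UTC+6:00: 5:35 PM + 6:00 = 11:35 PM on Jun 19.

11:35 PM on Jun 19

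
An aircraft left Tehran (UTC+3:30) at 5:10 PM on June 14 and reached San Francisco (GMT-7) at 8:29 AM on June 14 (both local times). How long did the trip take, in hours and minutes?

1 hour 49 minutes

Departure in UTC: 5:10 PM − 3:30 = 1:40 PM on Jun 14.
Arrival in UTC: 8:29 AM + 7:00 = 3:29 PM on Jun 14.
Elapsed = 3:29 PM − 1:40 PM = 1 hour 49 minutes.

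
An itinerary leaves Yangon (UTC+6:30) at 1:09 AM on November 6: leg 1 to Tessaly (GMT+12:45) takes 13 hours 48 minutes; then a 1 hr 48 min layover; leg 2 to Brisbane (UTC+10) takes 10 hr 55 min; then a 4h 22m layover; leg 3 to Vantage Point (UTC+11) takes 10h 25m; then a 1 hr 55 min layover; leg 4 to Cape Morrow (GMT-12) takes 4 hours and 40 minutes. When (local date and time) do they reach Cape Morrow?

Convert departure to UTC: 1:09 AM − 6:30 = 6:39 PM UTC on Nov 5.
Add 13 hours and 48 minutes leg 1 → 8:27 AM UTC (Nov 6).
Add 1 hour 48 minutes layover in Tessaly → 10:15 AM UTC.
Add 10 hours and 55 minutes leg 2 → 9:10 PM UTC.
Add 4 hours and 22 minutes layover in Brisbane → 1:32 AM UTC (Nov 7).
Add 10 hours 25 minutes leg 3 → 11:57 AM UTC.
Add 1 hour 55 minutes layover in Vantage Point → 1:52 PM UTC.
Add 4 hours 40 minutes leg 4 → 6:32 PM UTC.
Cape Morrow is UTC−12:00, so local arrival = 6:32 PM − 12:00 = 6:32 AM on Nov 7.

6:32 AM on November 7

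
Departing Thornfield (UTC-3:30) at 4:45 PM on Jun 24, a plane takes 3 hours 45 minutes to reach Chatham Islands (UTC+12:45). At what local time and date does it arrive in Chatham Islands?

Chatham Islands is 16:15 ahead of Thornfield.
After 3 hours and 45 minutes it is 8:30 PM in Thornfield.
Shift by the zone difference: 8:30 PM + 16:15 = 12:45 PM on Jun 25 in Chatham Islands.

12:45 PM on June 25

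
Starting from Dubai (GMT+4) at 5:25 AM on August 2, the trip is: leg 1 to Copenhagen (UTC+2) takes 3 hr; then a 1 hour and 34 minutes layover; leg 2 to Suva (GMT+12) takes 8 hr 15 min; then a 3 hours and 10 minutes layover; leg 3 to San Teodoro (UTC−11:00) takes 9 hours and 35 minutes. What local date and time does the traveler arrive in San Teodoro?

Convert departure to UTC: 5:25 AM − 4:00 = 1:25 AM UTC on Aug 2.
Add 3 hours leg 1 → 4:25 AM UTC.
Add 1 hour and 34 minutes layover in Copenhagen → 5:59 AM UTC.
Add 8 hours and 15 minutes leg 2 → 2:14 PM UTC.
Add 3 hours and 10 minutes layover in Suva → 5:24 PM UTC.
Add 9 hours and 35 minutes leg 3 → 2:59 AM UTC (Aug 3).
San Teodoro is UTC−11:00, so local arrival = 2:59 AM − 11:00 = 3:59 PM on Aug 2.

3:59 PM on Aug 2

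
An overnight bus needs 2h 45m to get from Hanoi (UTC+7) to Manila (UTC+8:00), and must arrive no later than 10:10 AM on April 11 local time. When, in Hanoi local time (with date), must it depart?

6:25 AM on April 11

Target arrival in UTC: 10:10 AM − 8:00 = 2:10 AM on Apr 11.
Subtract 2 hours 45 minutes → departure 11:25 PM UTC on Apr 10.
Hanoi is UTC+7:00: 11:25 PM + 7:00 = 6:25 AM on Apr 11.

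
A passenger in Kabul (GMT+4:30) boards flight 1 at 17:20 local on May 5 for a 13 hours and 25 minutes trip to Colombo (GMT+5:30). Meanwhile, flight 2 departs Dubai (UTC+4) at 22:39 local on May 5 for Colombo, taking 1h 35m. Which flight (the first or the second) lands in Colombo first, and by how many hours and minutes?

Flight 1 in UTC: 17:20 − 4:30 = 12:50 on May 5.
+13 hours and 25 minutes → arrive 02:15 UTC on May 6.
Flight 2 in UTC: 22:39 − 4:00 = 18:39 on May 5.
+1 hour and 35 minutes → arrive 20:14 UTC on May 5.
Flight 2 lands earlier by 6 hours 1 minute.

the second, by 6 hours 1 minute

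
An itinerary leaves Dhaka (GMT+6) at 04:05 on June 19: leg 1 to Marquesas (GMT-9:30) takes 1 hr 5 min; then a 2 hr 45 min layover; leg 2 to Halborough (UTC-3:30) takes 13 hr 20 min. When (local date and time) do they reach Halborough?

11:45 on June 19

Convert departure to UTC: 04:05 − 6:00 = 22:05 UTC on Jun 18.
Add 1 hour and 5 minutes leg 1 → 23:10 UTC.
Add 2 hours and 45 minutes layover in Marquesas → 01:55 UTC (Jun 19).
Add 13 hours and 20 minutes leg 2 → 15:15 UTC.
Halborough is UTC−3:30, so local arrival = 15:15 − 3:30 = 11:45 on Jun 19.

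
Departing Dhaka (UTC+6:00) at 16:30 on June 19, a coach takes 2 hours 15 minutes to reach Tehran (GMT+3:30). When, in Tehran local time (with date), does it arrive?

16:15 on June 19

Convert departure to UTC: 16:30 − 6:00 = 10:30 UTC on Jun 19.
Add 2 hours and 15 minutes travel time → 12:45 UTC.
Tehran is UTC+3:30, so local arrival = 12:45 + 3:30 = 16:15 on Jun 19.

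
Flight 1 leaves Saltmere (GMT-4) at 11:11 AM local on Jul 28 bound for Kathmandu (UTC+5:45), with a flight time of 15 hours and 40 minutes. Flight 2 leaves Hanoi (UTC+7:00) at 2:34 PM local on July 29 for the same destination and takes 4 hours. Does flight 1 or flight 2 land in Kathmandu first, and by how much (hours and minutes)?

Flight 1 in UTC: 11:11 AM + 4:00 = 3:11 PM on Jul 28.
+15 hours 40 minutes → arrive 6:51 AM UTC on Jul 29.
Flight 2 in UTC: 2:34 PM − 7:00 = 7:34 AM on Jul 29.
+4 hours → arrive 11:34 AM UTC on Jul 29.
Flight 1 lands earlier by 4 hours 43 minutes.

the first, by 4 hours 43 minutes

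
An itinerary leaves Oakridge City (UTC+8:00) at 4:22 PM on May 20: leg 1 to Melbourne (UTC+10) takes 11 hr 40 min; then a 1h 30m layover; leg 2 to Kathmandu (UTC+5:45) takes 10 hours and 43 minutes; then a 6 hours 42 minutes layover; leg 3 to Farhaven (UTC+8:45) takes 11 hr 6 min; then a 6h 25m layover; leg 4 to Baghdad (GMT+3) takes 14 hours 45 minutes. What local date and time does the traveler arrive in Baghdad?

2:13 AM on May 23

Convert departure to UTC: 4:22 PM − 8:00 = 8:22 AM UTC on May 20.
Add 11 hours 40 minutes leg 1 → 8:02 PM UTC.
Add 1 hour 30 minutes layover in Melbourne → 9:32 PM UTC.
Add 10 hours and 43 minutes leg 2 → 8:15 AM UTC (May 21).
Add 6 hours 42 minutes layover in Kathmandu → 2:57 PM UTC.
Add 11 hours 6 minutes leg 3 → 2:03 AM UTC (May 22).
Add 6 hours and 25 minutes layover in Farhaven → 8:28 AM UTC.
Add 14 hours 45 minutes leg 4 → 11:13 PM UTC.
Baghdad is UTC+3:00, so local arrival = 11:13 PM + 3:00 = 2:13 AM on May 23.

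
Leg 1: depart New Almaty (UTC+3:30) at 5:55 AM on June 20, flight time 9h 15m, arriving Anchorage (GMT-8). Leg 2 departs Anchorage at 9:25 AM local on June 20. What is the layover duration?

5 hours 45 minutes

Convert departure to UTC: 5:55 AM − 3:30 = 2:25 AM UTC on Jun 20.
Add 9 hours 15 minutes flight time → 11:40 AM UTC.
Anchorage is UTC−8:00, so local arrival = 11:40 AM − 8:00 = 3:40 AM on Jun 20.
Layover = 9:25 AM − 3:40 AM = 5 hours 45 minutes.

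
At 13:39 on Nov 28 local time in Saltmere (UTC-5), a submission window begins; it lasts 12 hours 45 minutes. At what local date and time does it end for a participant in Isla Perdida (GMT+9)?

Convert start to UTC: 13:39 + 5:00 = 18:39 UTC on Nov 28.
Add 12 hours 45 minutes duration → 07:24 UTC (Nov 29).
Isla Perdida is UTC+9:00, so local end time = 07:24 + 9:00 = 16:24 on Nov 29.

16:24 on Nov 29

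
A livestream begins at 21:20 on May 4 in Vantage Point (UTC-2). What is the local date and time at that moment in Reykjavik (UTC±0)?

In UTC: 21:20 + 2:00 = 23:20 on May 4.
Reykjavik is UTC+0, so it is 23:20 on May 4.

23:20 on May 4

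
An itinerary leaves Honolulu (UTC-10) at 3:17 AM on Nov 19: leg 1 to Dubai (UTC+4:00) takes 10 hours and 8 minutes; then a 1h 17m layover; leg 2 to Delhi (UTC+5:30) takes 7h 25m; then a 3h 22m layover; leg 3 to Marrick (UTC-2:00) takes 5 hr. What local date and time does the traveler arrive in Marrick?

Convert departure to UTC: 3:17 AM + 10:00 = 1:17 PM UTC on Nov 19.
Add 10 hours 8 minutes leg 1 → 11:25 PM UTC.
Add 1 hour 17 minutes layover in Dubai → 12:42 AM UTC (Nov 20).
Add 7 hours and 25 minutes leg 2 → 8:07 AM UTC.
Add 3 hours 22 minutes layover in Delhi → 11:29 AM UTC.
Add 5 hours leg 3 → 4:29 PM UTC.
Marrick is UTC−2:00, so local arrival = 4:29 PM − 2:00 = 2:29 PM on Nov 20.

2:29 PM on Nov 20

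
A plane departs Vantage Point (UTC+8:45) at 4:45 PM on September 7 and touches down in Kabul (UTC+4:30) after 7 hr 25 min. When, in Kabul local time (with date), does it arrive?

7:55 PM on September 7

Kabul is 4:15 behind Vantage Point.
After 7 hours and 25 minutes it is 12:10 AM (Sep 8) in Vantage Point.
Shift by the zone difference: 12:10 AM − 4:15 = 7:55 PM on Sep 7 in Kabul.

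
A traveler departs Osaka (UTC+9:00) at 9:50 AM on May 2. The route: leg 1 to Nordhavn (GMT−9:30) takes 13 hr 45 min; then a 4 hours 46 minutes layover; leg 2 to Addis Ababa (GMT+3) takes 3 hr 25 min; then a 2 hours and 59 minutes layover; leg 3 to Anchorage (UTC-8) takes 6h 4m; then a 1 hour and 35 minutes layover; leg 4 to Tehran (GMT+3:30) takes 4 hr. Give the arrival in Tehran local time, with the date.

4:54 PM on May 3

Convert departure to UTC: 9:50 AM − 9:00 = 12:50 AM UTC on May 2.
Add 13 hours 45 minutes leg 1 → 2:35 PM UTC.
Add 4 hours and 46 minutes layover in Nordhavn → 7:21 PM UTC.
Add 3 hours and 25 minutes leg 2 → 10:46 PM UTC.
Add 2 hours and 59 minutes layover in Addis Ababa → 1:45 AM UTC (May 3).
Add 6 hours 4 minutes leg 3 → 7:49 AM UTC.
Add 1 hour 35 minutes layover in Anchorage → 9:24 AM UTC.
Add 4 hours leg 4 → 1:24 PM UTC.
Tehran is UTC+3:30, so local arrival = 1:24 PM + 3:30 = 4:54 PM on May 3.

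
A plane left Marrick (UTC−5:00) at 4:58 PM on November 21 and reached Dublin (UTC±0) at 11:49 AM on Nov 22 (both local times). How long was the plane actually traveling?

13 hours 51 minutes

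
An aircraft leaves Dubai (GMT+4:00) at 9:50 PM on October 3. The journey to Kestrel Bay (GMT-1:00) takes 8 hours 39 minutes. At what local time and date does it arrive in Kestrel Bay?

Kestrel Bay is 5:00 behind Dubai.
After 8 hours 39 minutes it is 6:29 AM (Oct 4) in Dubai.
Shift by the zone difference: 6:29 AM − 5:00 = 1:29 AM on Oct 4 in Kestrel Bay.

1:29 AM on October 4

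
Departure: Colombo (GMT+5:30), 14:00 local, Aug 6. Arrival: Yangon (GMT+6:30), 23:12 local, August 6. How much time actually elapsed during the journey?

Yangon is 1:00 ahead of Colombo.
Clock-face elapsed time (ignoring zones) is 9 hours 12 minutes.
Actual elapsed = 9 hours 12 minutes − 1:00 = 8 hours 12 minutes.

8 hours 12 minutes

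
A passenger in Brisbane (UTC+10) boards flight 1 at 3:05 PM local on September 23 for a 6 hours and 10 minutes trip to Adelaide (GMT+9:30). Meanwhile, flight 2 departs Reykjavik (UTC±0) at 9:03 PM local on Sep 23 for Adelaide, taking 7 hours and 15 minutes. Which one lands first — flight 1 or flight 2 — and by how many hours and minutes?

Flight 1 in UTC: 3:05 PM − 10:00 = 5:05 AM on Sep 23.
+6 hours and 10 minutes → arrive 11:15 AM UTC on Sep 23.
Flight 2 departs at 9:03 PM UTC (Sep 23).
+7 hours and 15 minutes → arrive 4:18 AM UTC on Sep 24.
Flight 1 lands earlier by 17 hours 3 minutes.

the first, by 17 hours 3 minutes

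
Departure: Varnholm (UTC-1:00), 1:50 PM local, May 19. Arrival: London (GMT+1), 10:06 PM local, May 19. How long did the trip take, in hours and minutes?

6 hours 16 minutes

Departure in UTC: 1:50 PM + 1:00 = 2:50 PM on May 19.
Arrival in UTC: 10:06 PM − 1:00 = 9:06 PM on May 19.
Elapsed = 9:06 PM − 2:50 PM = 6 hours 16 minutes.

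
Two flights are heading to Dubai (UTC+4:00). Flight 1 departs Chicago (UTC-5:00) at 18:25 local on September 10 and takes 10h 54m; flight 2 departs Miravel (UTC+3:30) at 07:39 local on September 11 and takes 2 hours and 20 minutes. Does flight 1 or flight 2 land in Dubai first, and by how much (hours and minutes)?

the second, by 3 hours 50 minutes

Flight 1 in UTC: 18:25 + 5:00 = 23:25 on Sep 10.
+10 hours and 54 minutes → arrive 10:19 UTC on Sep 11.
Flight 2 in UTC: 07:39 − 3:30 = 04:09 on Sep 11.
+2 hours and 20 minutes → arrive 06:29 UTC on Sep 11.
Flight 2 lands earlier by 3 hours 50 minutes.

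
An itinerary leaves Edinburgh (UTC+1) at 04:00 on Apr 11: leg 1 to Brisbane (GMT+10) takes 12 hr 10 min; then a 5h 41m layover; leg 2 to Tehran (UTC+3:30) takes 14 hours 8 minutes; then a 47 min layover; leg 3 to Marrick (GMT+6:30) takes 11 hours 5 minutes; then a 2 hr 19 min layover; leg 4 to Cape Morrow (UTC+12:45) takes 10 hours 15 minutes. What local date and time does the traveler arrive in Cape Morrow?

Convert departure to UTC: 04:00 − 1:00 = 03:00 UTC on Apr 11.
Add 12 hours and 10 minutes leg 1 → 15:10 UTC.
Add 5 hours and 41 minutes layover in Brisbane → 20:51 UTC.
Add 14 hours and 8 minutes leg 2 → 10:59 UTC (Apr 12).
Add 47 minutes layover in Tehran → 11:46 UTC.
Add 11 hours and 5 minutes leg 3 → 22:51 UTC.
Add 2 hours 19 minutes layover in Marrick → 01:10 UTC (Apr 13).
Add 10 hours 15 minutes leg 4 → 11:25 UTC.
Cape Morrow is UTC+12:45, so local arrival = 11:25 + 12:45 = 00:10 on Apr 14.

00:10 on April 14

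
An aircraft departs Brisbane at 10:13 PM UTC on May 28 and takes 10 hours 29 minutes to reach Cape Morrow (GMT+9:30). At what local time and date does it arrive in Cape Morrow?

6:12 PM on May 29

Departure is given in UTC: 10:13 PM on May 28.
Add 10 hours and 29 minutes → 8:42 AM UTC (May 29).
Cape Morrow is UTC+9:30: 8:42 AM + 9:30 = 6:12 PM on May 29.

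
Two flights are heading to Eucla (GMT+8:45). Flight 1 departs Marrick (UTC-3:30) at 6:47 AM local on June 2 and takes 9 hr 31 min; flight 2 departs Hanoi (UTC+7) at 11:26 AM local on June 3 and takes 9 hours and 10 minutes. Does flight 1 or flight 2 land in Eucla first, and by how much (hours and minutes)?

Flight 1 in UTC: 6:47 AM + 3:30 = 10:17 AM on Jun 2.
+9 hours 31 minutes → arrive 7:48 PM UTC on Jun 2.
Flight 2 in UTC: 11:26 AM − 7:00 = 4:26 AM on Jun 3.
+9 hours 10 minutes → arrive 1:36 PM UTC on Jun 3.
Flight 1 lands earlier by 17 hours 48 minutes.

the first, by 17 hours 48 minutes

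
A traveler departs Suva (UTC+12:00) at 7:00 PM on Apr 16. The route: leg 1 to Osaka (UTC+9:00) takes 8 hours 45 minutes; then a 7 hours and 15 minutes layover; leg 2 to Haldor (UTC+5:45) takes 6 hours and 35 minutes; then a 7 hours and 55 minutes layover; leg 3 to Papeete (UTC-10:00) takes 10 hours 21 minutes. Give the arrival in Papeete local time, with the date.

Convert departure to UTC: 7:00 PM − 12:00 = 7:00 AM UTC on Apr 16.
Add 8 hours 45 minutes leg 1 → 3:45 PM UTC.
Add 7 hours 15 minutes layover in Osaka → 11:00 PM UTC.
Add 6 hours and 35 minutes leg 2 → 5:35 AM UTC (Apr 17).
Add 7 hours and 55 minutes layover in Haldor → 1:30 PM UTC.
Add 10 hours and 21 minutes leg 3 → 11:51 PM UTC.
Papeete is UTC−10:00, so local arrival = 11:51 PM − 10:00 = 1:51 PM on Apr 17.

1:51 PM on Apr 17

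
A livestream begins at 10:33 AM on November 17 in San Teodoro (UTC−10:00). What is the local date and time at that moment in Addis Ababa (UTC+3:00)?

11:33 PM on November 17

Addis Ababa is 13:00 ahead of San Teodoro.
Shift by the zone difference: 10:33 AM + 13:00 = 11:33 PM on Nov 17 in Addis Ababa.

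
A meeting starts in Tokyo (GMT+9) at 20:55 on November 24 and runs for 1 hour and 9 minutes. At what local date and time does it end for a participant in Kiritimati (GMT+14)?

03:04 on November 25

Convert start to UTC: 20:55 − 9:00 = 11:55 UTC on Nov 24.
Add 1 hour and 9 minutes duration → 13:04 UTC.
Kiritimati is UTC+14:00, so local end time = 13:04 + 14:00 = 03:04 on Nov 25.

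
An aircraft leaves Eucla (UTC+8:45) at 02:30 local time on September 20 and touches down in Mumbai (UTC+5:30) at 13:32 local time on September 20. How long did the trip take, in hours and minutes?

14 hours 17 minutes

Mumbai is 3:15 behind Eucla.
Clock-face elapsed time (ignoring zones) is 11 hours 2 minutes.
Actual elapsed = 11 hours 2 minutes + 3:15 = 14 hours 17 minutes.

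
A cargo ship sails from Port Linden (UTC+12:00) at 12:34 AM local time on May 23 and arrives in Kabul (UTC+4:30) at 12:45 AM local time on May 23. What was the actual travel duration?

7 hours 41 minutes

Departure in UTC: 12:34 AM − 12:00 = 12:34 PM on May 22.
Arrival in UTC: 12:45 AM − 4:30 = 8:15 PM on May 22.
Elapsed = 8:15 PM − 12:34 PM = 7 hours 41 minutes.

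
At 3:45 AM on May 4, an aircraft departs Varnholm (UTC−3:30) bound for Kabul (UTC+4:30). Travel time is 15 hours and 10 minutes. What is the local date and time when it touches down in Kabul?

2:55 AM on May 5

Kabul is 8:00 ahead of Varnholm.
After 15 hours and 10 minutes it is 6:55 PM in Varnholm.
Shift by the zone difference: 6:55 PM + 8:00 = 2:55 AM on May 5 in Kabul.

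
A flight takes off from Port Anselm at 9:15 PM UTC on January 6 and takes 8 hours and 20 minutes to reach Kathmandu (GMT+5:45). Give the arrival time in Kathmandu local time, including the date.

11:20 AM on Jan 7

Departure is given in UTC: 9:15 PM on Jan 6.
Add 8 hours and 20 minutes → 5:35 AM UTC (Jan 7).
Kathmandu is UTC+5:45: 5:35 AM + 5:45 = 11:20 AM on Jan 7.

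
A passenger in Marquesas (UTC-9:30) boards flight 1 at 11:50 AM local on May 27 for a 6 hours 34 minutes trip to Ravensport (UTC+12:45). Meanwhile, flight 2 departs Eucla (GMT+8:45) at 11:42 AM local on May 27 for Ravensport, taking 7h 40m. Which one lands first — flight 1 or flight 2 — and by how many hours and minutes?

the second, by 17 hours 17 minutes

Flight 1 in UTC: 11:50 AM + 9:30 = 9:20 PM on May 27.
+6 hours 34 minutes → arrive 3:54 AM UTC on May 28.
Flight 2 in UTC: 11:42 AM − 8:45 = 2:57 AM on May 27.
+7 hours 40 minutes → arrive 10:37 AM UTC on May 27.
Flight 2 lands earlier by 17 hours 17 minutes.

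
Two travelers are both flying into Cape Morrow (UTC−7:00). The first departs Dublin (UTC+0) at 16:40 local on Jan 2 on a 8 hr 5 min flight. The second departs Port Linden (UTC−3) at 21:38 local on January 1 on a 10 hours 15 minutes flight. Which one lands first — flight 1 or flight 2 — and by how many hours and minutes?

the second, by 13 hours 52 minutes

Flight 1 departs at 16:40 UTC (Jan 2).
+8 hours and 5 minutes → arrive 00:45 UTC on Jan 3.
Flight 2 in UTC: 21:38 + 3:00 = 00:38 on Jan 2.
+10 hours and 15 minutes → arrive 10:53 UTC on Jan 2.
Flight 2 lands earlier by 13 hours 52 minutes.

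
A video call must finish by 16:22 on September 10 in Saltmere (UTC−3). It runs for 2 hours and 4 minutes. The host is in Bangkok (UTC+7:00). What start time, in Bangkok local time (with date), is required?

00:18 on September 11

Target end time in UTC: 16:22 + 3:00 = 19:22 on Sep 10.
Subtract 2 hours and 4 minutes → start 17:18 UTC on Sep 10.
Bangkok is UTC+7:00: 17:18 + 7:00 = 00:18 on Sep 11.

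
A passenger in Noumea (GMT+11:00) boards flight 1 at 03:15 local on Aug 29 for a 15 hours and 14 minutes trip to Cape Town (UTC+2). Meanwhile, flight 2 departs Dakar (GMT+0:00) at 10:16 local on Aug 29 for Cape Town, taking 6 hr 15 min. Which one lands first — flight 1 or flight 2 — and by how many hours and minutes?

Flight 1 in UTC: 03:15 − 11:00 = 16:15 on Aug 28.
+15 hours 14 minutes → arrive 07:29 UTC on Aug 29.
Flight 2 departs at 10:16 UTC (Aug 29).
+6 hours 15 minutes → arrive 16:31 UTC on Aug 29.
Flight 1 lands earlier by 9 hours 2 minutes.

the first, by 9 hours 2 minutes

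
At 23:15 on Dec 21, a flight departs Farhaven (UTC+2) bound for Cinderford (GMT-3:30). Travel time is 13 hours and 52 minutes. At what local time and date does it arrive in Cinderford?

07:37 on December 22

Convert departure to UTC: 23:15 − 2:00 = 21:15 UTC on Dec 21.
Add 13 hours 52 minutes travel time → 11:07 UTC (Dec 22).
Cinderford is UTC−3:30, so local arrival = 11:07 − 3:30 = 07:37 on Dec 22.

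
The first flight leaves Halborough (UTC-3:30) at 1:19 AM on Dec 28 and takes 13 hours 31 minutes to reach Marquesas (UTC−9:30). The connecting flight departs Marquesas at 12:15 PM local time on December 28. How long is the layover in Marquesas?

Convert departure to UTC: 1:19 AM + 3:30 = 4:49 AM UTC on Dec 28.
Add 13 hours and 31 minutes flight time → 6:20 PM UTC.
Marquesas is UTC−9:30, so local arrival = 6:20 PM − 9:30 = 8:50 AM on Dec 28.
Layover = 12:15 PM − 8:50 AM = 3 hours 25 minutes.

3 hours 25 minutes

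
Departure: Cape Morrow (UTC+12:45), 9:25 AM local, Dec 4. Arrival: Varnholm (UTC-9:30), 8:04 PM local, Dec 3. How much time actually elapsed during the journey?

8 hours 54 minutes

Departure in UTC: 9:25 AM − 12:45 = 8:40 PM on Dec 3.
Arrival in UTC: 8:04 PM + 9:30 = 5:34 AM on Dec 4.
Elapsed = 5:34 AM − 8:40 PM (+1 day) = 8 hours 54 minutes.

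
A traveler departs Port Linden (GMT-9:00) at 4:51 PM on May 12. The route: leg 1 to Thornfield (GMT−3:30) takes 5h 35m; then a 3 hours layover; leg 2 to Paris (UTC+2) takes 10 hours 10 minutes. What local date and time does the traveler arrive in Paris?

Convert departure to UTC: 4:51 PM + 9:00 = 1:51 AM UTC on May 13.
Add 5 hours 35 minutes leg 1 → 7:26 AM UTC.
Add 3 hours layover in Thornfield → 10:26 AM UTC.
Add 10 hours and 10 minutes leg 2 → 8:36 PM UTC.
Paris is UTC+2:00, so local arrival = 8:36 PM + 2:00 = 10:36 PM on May 13.

10:36 PM on May 13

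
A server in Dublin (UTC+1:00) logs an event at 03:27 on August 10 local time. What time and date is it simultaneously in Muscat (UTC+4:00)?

In UTC: 03:27 − 1:00 = 02:27 on Aug 10.
Muscat is UTC+4:00: 02:27 + 4:00 = 06:27 on Aug 10.

06:27 on August 10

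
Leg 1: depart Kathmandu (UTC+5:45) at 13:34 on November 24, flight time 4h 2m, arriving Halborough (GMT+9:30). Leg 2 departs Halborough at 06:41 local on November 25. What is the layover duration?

Convert departure to UTC: 13:34 − 5:45 = 07:49 UTC on Nov 24.
Add 4 hours and 2 minutes flight time → 11:51 UTC.
Halborough is UTC+9:30, so local arrival = 11:51 + 9:30 = 21:21 on Nov 24.
Layover = 06:41 − 21:21 (+1 day) = 9 hours 20 minutes.

9 hours 20 minutes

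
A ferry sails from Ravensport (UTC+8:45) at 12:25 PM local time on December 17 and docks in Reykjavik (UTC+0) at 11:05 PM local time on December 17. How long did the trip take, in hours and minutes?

Departure in UTC: 12:25 PM − 8:45 = 3:40 AM on Dec 17.
Arrival is already UTC: 11:05 PM on Dec 17.
Elapsed = 11:05 PM − 3:40 AM = 19 hours 25 minutes.

19 hours 25 minutes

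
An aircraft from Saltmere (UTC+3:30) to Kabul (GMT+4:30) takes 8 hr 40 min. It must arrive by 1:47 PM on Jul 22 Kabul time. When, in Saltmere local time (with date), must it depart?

Target arrival in UTC: 1:47 PM − 4:30 = 9:17 AM on Jul 22.
Subtract 8 hours and 40 minutes → departure 12:37 AM UTC on Jul 22.
Saltmere is UTC+3:30: 12:37 AM + 3:30 = 4:07 AM on Jul 22.

4:07 AM on Jul 22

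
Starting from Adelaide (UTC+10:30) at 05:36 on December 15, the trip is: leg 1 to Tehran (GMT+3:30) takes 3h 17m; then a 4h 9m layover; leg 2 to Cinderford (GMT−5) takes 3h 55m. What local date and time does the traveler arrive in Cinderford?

01:27 on Dec 15

Convert departure to UTC: 05:36 − 10:30 = 19:06 UTC on Dec 14.
Add 3 hours and 17 minutes leg 1 → 22:23 UTC.
Add 4 hours 9 minutes layover in Tehran → 02:32 UTC (Dec 15).
Add 3 hours and 55 minutes leg 2 → 06:27 UTC.
Cinderford is UTC−5:00, so local arrival = 06:27 − 5:00 = 01:27 on Dec 15.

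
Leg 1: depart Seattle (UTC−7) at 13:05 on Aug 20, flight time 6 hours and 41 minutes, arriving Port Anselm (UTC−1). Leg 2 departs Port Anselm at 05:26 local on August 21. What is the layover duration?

3 hours 40 minutes

Convert departure to UTC: 13:05 + 7:00 = 20:05 UTC on Aug 20.
Add 6 hours 41 minutes flight time → 02:46 UTC (Aug 21).
Port Anselm is UTC−1:00, so local arrival = 02:46 − 1:00 = 01:46 on Aug 21.
Layover = 05:26 − 01:46 = 3 hours 40 minutes.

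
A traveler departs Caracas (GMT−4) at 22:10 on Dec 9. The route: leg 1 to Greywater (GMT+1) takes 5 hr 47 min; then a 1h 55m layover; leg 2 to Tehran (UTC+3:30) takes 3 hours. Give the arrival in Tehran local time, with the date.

16:22 on December 10

Convert departure to UTC: 22:10 + 4:00 = 02:10 UTC on Dec 10.
Add 5 hours and 47 minutes leg 1 → 07:57 UTC.
Add 1 hour and 55 minutes layover in Greywater → 09:52 UTC.
Add 3 hours leg 2 → 12:52 UTC.
Tehran is UTC+3:30, so local arrival = 12:52 + 3:30 = 16:22 on Dec 10.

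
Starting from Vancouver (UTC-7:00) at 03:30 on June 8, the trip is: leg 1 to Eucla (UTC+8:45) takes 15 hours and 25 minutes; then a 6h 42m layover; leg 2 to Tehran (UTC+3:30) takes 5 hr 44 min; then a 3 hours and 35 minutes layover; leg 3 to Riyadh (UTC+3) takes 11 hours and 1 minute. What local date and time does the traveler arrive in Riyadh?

07:57 on June 10

Convert departure to UTC: 03:30 + 7:00 = 10:30 UTC on Jun 8.
Add 15 hours 25 minutes leg 1 → 01:55 UTC (Jun 9).
Add 6 hours 42 minutes layover in Eucla → 08:37 UTC.
Add 5 hours and 44 minutes leg 2 → 14:21 UTC.
Add 3 hours and 35 minutes layover in Tehran → 17:56 UTC.
Add 11 hours and 1 minute leg 3 → 04:57 UTC (Jun 10).
Riyadh is UTC+3:00, so local arrival = 04:57 + 3:00 = 07:57 on Jun 10.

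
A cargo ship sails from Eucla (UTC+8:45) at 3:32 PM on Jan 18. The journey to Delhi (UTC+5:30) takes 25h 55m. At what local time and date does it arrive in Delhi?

Convert departure to UTC: 3:32 PM − 8:45 = 6:47 AM UTC on Jan 18.
Add 25 hours 55 minutes travel time → 8:42 AM UTC (Jan 19).
Delhi is UTC+5:30, so local arrival = 8:42 AM + 5:30 = 2:12 PM on Jan 19.

2:12 PM on January 19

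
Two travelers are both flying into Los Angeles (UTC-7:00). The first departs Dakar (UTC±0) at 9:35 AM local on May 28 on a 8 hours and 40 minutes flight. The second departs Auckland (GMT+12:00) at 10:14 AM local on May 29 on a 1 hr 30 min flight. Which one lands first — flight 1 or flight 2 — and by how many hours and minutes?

Flight 1 departs at 9:35 AM UTC (May 28).
+8 hours and 40 minutes → arrive 6:15 PM UTC on May 28.
Flight 2 in UTC: 10:14 AM − 12:00 = 10:14 PM on May 28.
+1 hour and 30 minutes → arrive 11:44 PM UTC on May 28.
Flight 1 lands earlier by 5 hours 29 minutes.

the first, by 5 hours 29 minutes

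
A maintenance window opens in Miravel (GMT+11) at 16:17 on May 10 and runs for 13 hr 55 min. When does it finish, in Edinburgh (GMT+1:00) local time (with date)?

20:12 on May 10

Convert start to UTC: 16:17 − 11:00 = 05:17 UTC on May 10.
Add 13 hours and 55 minutes duration → 19:12 UTC.
Edinburgh is UTC+1:00, so local end time = 19:12 + 1:00 = 20:12 on May 10.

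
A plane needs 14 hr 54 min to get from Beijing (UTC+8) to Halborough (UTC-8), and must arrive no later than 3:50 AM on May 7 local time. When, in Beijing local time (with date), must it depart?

4:56 AM on May 7

Target arrival in UTC: 3:50 AM + 8:00 = 11:50 AM on May 7.
Subtract 14 hours 54 minutes → departure 8:56 PM UTC on May 6.
Beijing is UTC+8:00: 8:56 PM + 8:00 = 4:56 AM on May 7.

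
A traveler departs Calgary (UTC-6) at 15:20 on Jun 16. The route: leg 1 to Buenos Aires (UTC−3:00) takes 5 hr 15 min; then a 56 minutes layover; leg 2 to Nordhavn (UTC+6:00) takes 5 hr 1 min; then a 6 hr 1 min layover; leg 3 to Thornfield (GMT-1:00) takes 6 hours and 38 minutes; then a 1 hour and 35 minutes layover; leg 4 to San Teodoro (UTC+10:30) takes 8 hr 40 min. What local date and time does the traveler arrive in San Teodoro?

17:56 on June 18

Convert departure to UTC: 15:20 + 6:00 = 21:20 UTC on Jun 16.
Add 5 hours and 15 minutes leg 1 → 02:35 UTC (Jun 17).
Add 56 minutes layover in Buenos Aires → 03:31 UTC.
Add 5 hours 1 minute leg 2 → 08:32 UTC.
Add 6 hours 1 minute layover in Nordhavn → 14:33 UTC.
Add 6 hours 38 minutes leg 3 → 21:11 UTC.
Add 1 hour and 35 minutes layover in Thornfield → 22:46 UTC.
Add 8 hours and 40 minutes leg 4 → 07:26 UTC (Jun 18).
San Teodoro is UTC+10:30, so local arrival = 07:26 + 10:30 = 17:56 on Jun 18.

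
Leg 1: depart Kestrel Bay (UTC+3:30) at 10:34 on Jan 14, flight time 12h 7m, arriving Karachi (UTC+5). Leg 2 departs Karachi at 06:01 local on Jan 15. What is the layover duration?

Convert departure to UTC: 10:34 − 3:30 = 07:04 UTC on Jan 14.
Add 12 hours 7 minutes flight time → 19:11 UTC.
Karachi is UTC+5:00, so local arrival = 19:11 + 5:00 = 00:11 on Jan 15.
Layover = 06:01 − 00:11 = 5 hours 50 minutes.

5 hours 50 minutes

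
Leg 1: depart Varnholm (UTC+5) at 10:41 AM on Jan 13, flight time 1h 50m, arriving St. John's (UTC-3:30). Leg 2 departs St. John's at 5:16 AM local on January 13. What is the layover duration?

Convert departure to UTC: 10:41 AM − 5:00 = 5:41 AM UTC on Jan 13.
Add 1 hour 50 minutes flight time → 7:31 AM UTC.
St. John's is UTC−3:30, so local arrival = 7:31 AM − 3:30 = 4:01 AM on Jan 13.
Layover = 5:16 AM − 4:01 AM = 1 hour 15 minutes.

1 hour 15 minutes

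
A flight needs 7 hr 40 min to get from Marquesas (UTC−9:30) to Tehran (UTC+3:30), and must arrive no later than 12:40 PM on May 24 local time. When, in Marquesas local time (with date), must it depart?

4:00 PM on May 23

Target arrival in UTC: 12:40 PM − 3:30 = 9:10 AM on May 24.
Subtract 7 hours 40 minutes → departure 1:30 AM UTC on May 24.
Marquesas is UTC−9:30: 1:30 AM − 9:30 = 4:00 PM on May 23.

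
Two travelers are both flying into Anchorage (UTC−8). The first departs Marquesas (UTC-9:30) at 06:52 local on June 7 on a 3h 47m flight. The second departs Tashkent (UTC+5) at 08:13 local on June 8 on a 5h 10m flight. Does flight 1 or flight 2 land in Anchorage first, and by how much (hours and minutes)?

the first, by 12 hours 14 minutes

Flight 1 in UTC: 06:52 + 9:30 = 16:22 on Jun 7.
+3 hours and 47 minutes → arrive 20:09 UTC on Jun 7.
Flight 2 in UTC: 08:13 − 5:00 = 03:13 on Jun 8.
+5 hours 10 minutes → arrive 08:23 UTC on Jun 8.
Flight 1 lands earlier by 12 hours 14 minutes.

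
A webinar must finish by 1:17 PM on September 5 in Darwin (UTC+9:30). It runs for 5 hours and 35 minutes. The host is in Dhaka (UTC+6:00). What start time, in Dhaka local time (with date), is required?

4:12 AM on September 5

Target end time in UTC: 1:17 PM − 9:30 = 3:47 AM on Sep 5.
Subtract 5 hours and 35 minutes → start 10:12 PM UTC on Sep 4.
Dhaka is UTC+6:00: 10:12 PM + 6:00 = 4:12 AM on Sep 5.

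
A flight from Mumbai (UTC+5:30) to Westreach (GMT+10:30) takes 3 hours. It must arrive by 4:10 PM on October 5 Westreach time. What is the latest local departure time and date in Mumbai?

8:10 AM on October 5

Target arrival in UTC: 4:10 PM − 10:30 = 5:40 AM on Oct 5.
Subtract 3 hours → departure 2:40 AM UTC on Oct 5.
Mumbai is UTC+5:30: 2:40 AM + 5:30 = 8:10 AM on Oct 5.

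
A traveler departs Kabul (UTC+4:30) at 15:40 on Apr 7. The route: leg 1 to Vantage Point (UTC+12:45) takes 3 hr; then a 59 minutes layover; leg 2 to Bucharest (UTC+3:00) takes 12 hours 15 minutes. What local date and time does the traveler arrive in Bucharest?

Convert departure to UTC: 15:40 − 4:30 = 11:10 UTC on Apr 7.
Add 3 hours leg 1 → 14:10 UTC.
Add 59 minutes layover in Vantage Point → 15:09 UTC.
Add 12 hours 15 minutes leg 2 → 03:24 UTC (Apr 8).
Bucharest is UTC+3:00, so local arrival = 03:24 + 3:00 = 06:24 on Apr 8.

06:24 on April 8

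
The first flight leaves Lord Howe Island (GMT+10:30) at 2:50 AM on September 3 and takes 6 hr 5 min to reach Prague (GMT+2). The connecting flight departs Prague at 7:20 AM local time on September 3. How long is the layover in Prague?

Convert departure to UTC: 2:50 AM − 10:30 = 4:20 PM UTC on Sep 2.
Add 6 hours and 5 minutes flight time → 10:25 PM UTC.
Prague is UTC+2:00, so local arrival = 10:25 PM + 2:00 = 12:25 AM on Sep 3.
Layover = 7:20 AM − 12:25 AM = 6 hours 55 minutes.

6 hours 55 minutes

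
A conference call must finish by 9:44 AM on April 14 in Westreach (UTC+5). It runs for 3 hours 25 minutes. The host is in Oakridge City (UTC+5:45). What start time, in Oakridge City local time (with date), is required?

7:04 AM on April 14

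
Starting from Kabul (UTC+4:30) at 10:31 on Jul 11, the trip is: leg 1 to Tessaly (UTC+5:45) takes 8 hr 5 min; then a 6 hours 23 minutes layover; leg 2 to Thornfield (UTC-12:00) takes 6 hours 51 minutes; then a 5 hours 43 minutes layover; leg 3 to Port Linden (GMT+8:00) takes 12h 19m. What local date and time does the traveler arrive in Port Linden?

Convert departure to UTC: 10:31 − 4:30 = 06:01 UTC on Jul 11.
Add 8 hours and 5 minutes leg 1 → 14:06 UTC.
Add 6 hours 23 minutes layover in Tessaly → 20:29 UTC.
Add 6 hours and 51 minutes leg 2 → 03:20 UTC (Jul 12).
Add 5 hours and 43 minutes layover in Thornfield → 09:03 UTC.
Add 12 hours 19 minutes leg 3 → 21:22 UTC.
Port Linden is UTC+8:00, so local arrival = 21:22 + 8:00 = 05:22 on Jul 13.

05:22 on Jul 13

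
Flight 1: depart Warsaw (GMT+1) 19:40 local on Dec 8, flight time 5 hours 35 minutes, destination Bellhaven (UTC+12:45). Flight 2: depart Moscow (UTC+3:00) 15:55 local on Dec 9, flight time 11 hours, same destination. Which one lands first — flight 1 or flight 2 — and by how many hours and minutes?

the first, by 23 hours 40 minutes

Flight 1 in UTC: 19:40 − 1:00 = 18:40 on Dec 8.
+5 hours 35 minutes → arrive 00:15 UTC on Dec 9.
Flight 2 in UTC: 15:55 − 3:00 = 12:55 on Dec 9.
+11 hours → arrive 23:55 UTC on Dec 9.
Flight 1 lands earlier by 23 hours 40 minutes.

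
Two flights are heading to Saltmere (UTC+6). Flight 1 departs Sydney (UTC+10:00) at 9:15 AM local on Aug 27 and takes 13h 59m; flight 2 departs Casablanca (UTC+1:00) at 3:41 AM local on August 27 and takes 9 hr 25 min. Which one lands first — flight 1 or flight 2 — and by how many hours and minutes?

the second, by 1 hour 8 minutes

Flight 1 in UTC: 9:15 AM − 10:00 = 11:15 PM on Aug 26.
+13 hours 59 minutes → arrive 1:14 PM UTC on Aug 27.
Flight 2 in UTC: 3:41 AM − 1:00 = 2:41 AM on Aug 27.
+9 hours and 25 minutes → arrive 12:06 PM UTC on Aug 27.
Flight 2 lands earlier by 1 hour 8 minutes.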